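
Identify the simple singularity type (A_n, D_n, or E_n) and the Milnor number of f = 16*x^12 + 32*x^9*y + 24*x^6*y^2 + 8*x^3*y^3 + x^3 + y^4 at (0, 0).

The Hessian of f at 0 has rank 0. Corank 2; j^3 = x^3 is a perfect cube, so E-series; the 4-jet and mu = 6 give E_6.

Type E_6, Milnor number mu = 6.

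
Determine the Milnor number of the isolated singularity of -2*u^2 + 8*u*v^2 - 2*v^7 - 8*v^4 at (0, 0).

The Hessian of f at 0 has rank 1. Corank 1: A-series; mu = 6 gives A_6.

6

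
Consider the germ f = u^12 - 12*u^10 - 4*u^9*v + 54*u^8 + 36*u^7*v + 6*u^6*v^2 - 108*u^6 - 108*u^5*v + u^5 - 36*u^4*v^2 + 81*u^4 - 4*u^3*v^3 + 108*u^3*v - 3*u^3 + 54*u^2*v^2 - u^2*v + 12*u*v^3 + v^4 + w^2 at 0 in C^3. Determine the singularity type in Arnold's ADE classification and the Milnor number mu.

Type D5, Milnor number mu = 5.

The Hessian of f at 0 is [[0, 0, 0], [0, 0, 0], [0, 0, 2]] with rank 1, so corank 2. A Groebner basis of the Jacobian ideal J(f) in C{u,v,w} is {u*v^2, u*v/12 + v^3, u^2 + u*v/3, w}; counting standard monomials gives mu = 5. Corank 2; j^3 = -u^2*(3*u + v) has shape L^2 M (L != M), so D-series; mu = 5 gives D_5.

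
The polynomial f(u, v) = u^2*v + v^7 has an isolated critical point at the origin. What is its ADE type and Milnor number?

The Hessian of f at 0 is [[0, 0], [0, 0]] with rank 0, so corank 2. A Groebner basis of the Jacobian ideal J(f) in C{u,v} is {u^2/7 + v^6, u^3, u*v}; counting standard monomials gives mu = 8. Corank 2; j^3 = u^2*v has shape L^2 M (L != M), so D-series; mu = 8 gives D_8.

Type D_{8}, Milnor number mu = 8.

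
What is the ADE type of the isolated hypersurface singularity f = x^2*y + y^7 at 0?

D8

The Hessian of f at 0 is [[0, 0], [0, 0]] with rank 0, so corank 2. A Groebner basis of the Jacobian ideal J(f) in C{x,y} is {x^2/7 + y^6, x^3, x*y}; counting standard monomials gives mu = 8. Corank 2; j^3 = x^2*y has shape L^2 M (L != M), so D-series; mu = 8 gives D_8.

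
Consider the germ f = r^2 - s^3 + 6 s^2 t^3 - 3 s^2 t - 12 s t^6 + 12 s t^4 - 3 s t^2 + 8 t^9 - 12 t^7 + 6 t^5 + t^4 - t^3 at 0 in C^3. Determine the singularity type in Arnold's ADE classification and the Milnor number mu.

Type E_{6}, Milnor number mu = 6.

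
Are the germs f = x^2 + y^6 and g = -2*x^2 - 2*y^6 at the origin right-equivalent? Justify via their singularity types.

The Hessian of f at 0 has rank 1. Corank 1: A-series; mu = 5 gives A_5. The Hessian of g at 0 has rank 1. Corank 1: A-series; mu = 5 gives A_5. Both have type A_5, hence right-equivalent.

Yes.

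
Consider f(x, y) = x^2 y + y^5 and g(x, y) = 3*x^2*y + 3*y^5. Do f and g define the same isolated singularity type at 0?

Yes.

The Hessian of f at 0 is [[0, 0], [0, 0]] with rank 0, so corank 2. A Groebner basis of the Jacobian ideal J(f) in C{x,y} is {x^2/5 + y^4, x^3, x*y}; counting standard monomials gives mu = 6. Corank 2; j^3 = x^2*y has shape L^2 M (L != M), so D-series; mu = 6 gives D_6. The Hessian of g at 0 is [[0, 0], [0, 0]] with rank 0, so corank 2. A Groebner basis of the Jacobian ideal J(g) in C{x,y} is {x^2/5 + y^4, x^3, x*y}; counting standard monomials gives mu = 6. Corank 2; j^3 = 3*x^2*y has shape L^2 M (L != M), so D-series; mu = 6 gives D_6. Both have type D_6, hence right-equivalent.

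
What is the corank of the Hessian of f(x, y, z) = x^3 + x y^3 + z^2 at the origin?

The Hessian at 0 is [[0, 0, 0], [0, 0, 0], [0, 0, 2]] of rank 1; hence corank 2.

2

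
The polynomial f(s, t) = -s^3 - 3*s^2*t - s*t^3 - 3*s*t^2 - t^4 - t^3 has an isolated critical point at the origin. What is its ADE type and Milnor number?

Type E_{7}, Milnor number mu = 7.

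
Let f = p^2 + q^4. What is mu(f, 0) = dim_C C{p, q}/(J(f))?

The Hessian of f at 0 has rank 1. Corank 1: A-series; mu = 3 gives A_3.

3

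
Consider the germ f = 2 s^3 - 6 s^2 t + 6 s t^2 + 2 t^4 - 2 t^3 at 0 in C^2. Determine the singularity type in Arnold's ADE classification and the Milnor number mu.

Type E_6, Milnor number mu = 6.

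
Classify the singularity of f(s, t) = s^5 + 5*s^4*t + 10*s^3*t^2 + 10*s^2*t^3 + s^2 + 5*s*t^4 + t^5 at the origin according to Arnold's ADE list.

The Hessian of f at 0 is [[2, 0], [0, 0]] with rank 1, so corank 1. A Groebner basis of the Jacobian ideal J(f) in C{s,t} is {t^4, s}; counting standard monomials gives mu = 4. Corank 1: A-series; mu = 4 gives A_4.

A_4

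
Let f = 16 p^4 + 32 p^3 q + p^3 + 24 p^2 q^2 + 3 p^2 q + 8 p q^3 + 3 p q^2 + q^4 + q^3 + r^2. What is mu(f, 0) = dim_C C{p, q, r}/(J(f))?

6

The Hessian of f at 0 has rank 1. Corank 2; j^3 = (p + q)^3 is a perfect cube, so E-series; the 4-jet and mu = 6 give E_6.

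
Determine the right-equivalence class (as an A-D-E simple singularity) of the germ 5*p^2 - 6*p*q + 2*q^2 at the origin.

The Hessian of f at 0 is [[10, -6], [-6, 4]] with rank 2, so corank 0. A Groebner basis of the Jacobian ideal J(f) in C{p,q} is {p, q}; counting standard monomials gives mu = 1. Corank 0: nondegenerate Morse point, so A_1.

A_1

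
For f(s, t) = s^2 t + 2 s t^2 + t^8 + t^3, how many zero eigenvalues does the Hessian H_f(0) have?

The Hessian at 0 is [[0, 0], [0, 0]] of rank 0; hence corank 2.

2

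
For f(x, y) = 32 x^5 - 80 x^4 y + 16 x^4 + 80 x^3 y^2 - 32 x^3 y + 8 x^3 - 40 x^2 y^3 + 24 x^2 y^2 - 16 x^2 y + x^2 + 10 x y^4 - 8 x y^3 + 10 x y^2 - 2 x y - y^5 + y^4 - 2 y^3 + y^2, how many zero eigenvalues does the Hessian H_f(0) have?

The Hessian at 0 is [[2, -2], [-2, 2]] of rank 1; hence corank 1.

1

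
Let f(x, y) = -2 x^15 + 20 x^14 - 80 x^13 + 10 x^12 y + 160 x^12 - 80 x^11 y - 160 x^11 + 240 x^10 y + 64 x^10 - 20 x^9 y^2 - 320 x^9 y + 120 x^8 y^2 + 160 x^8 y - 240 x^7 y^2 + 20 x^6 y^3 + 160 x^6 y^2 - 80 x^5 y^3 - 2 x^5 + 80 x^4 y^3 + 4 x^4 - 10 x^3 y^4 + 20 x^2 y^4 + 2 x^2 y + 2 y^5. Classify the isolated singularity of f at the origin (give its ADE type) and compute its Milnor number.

Type D6, Milnor number mu = 6.

The Hessian of f at 0 has rank 0. Corank 2; j^3 = 2*x^2*y has shape L^2 M (L != M), so D-series; mu = 6 gives D_6.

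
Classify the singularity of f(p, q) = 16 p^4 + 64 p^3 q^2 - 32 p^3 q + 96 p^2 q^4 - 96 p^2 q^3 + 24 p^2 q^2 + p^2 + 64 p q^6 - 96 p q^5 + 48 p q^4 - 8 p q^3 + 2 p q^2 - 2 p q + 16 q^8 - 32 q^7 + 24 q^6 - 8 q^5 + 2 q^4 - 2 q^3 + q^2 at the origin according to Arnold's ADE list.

The Hessian of f at 0 has rank 1. Corank 1: A-series; mu = 3 gives A_3.

A_{3}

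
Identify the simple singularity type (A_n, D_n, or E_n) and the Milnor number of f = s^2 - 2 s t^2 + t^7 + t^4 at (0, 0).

The Hessian of f at 0 has rank 1. Corank 1: A-series; mu = 6 gives A_6.

Type A_6, Milnor number mu = 6.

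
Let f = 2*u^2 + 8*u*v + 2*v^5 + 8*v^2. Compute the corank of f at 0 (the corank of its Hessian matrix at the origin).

1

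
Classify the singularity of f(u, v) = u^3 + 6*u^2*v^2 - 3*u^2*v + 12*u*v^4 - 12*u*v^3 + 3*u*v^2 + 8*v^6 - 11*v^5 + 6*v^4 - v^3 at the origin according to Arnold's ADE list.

The Hessian of f at 0 has rank 0. Corank 2; j^3 = (u - v)^3 is a perfect cube, so E-series; the 5-jet and mu = 8 give E_8.

E_{8}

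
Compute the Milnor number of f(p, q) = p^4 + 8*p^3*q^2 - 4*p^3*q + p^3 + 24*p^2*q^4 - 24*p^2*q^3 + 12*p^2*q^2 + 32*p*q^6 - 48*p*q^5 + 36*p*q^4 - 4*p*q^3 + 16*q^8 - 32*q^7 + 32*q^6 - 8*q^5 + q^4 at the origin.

6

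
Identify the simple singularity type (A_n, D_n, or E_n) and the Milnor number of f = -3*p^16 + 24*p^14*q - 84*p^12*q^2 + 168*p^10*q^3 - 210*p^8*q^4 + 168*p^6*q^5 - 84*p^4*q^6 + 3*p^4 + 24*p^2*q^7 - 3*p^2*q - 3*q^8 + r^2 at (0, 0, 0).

The Hessian of f at 0 is [[0, 0, 0], [0, 0, 0], [0, 0, 2]] with rank 1, so corank 2. A Groebner basis of the Jacobian ideal J(f) in C{p,q,r} is {p^2/8 + q^7, p^3, p*q, r}; counting standard monomials gives mu = 9. Corank 2; j^3 = -3*p^2*q has shape L^2 M (L != M), so D-series; mu = 9 gives D_9.

Type D9, Milnor number mu = 9.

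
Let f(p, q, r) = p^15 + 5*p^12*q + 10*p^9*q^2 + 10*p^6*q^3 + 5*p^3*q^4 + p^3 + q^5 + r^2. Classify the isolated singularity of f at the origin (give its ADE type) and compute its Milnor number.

Type E_8, Milnor number mu = 8.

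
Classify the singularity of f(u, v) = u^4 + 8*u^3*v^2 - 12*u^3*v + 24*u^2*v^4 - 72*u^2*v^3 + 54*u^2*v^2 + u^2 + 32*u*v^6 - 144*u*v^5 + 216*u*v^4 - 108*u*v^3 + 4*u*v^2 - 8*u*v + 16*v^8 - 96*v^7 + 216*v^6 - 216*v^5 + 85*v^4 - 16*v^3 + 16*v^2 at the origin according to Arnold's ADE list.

A_{3}

The Hessian of f at 0 is [[2, -8], [-8, 32]] with rank 1, so corank 1. A Groebner basis of the Jacobian ideal J(f) in C{u,v} is {u^2 + 8*u - 32*v, u*v + 2*u - 8*v, u/2 + v^2 - 2*v}; counting standard monomials gives mu = 3. Corank 1: A-series; mu = 3 gives A_3.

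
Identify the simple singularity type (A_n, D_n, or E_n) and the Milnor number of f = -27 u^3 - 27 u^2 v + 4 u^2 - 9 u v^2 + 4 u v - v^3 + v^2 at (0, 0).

The Hessian of f at 0 has rank 1. Corank 1: A-series; mu = 2 gives A_2.

Type A2, Milnor number mu = 2.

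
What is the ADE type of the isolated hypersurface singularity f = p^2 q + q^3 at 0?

The Hessian of f at 0 is [[0, 0], [0, 0]] with rank 0, so corank 2. A Groebner basis of the Jacobian ideal J(f) in C{p,q} is {q^3, p^2 + 3*q^2, p*q}; counting standard monomials gives mu = 4. Corank 2; j^3 = q*(p^2 + q^2) splits into three distinct lines over C (the quadratic factor has nonzero discriminant), so D_4.

D_4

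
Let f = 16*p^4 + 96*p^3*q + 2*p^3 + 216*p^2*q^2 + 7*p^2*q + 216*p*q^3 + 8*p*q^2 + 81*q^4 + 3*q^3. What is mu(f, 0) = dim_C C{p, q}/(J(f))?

5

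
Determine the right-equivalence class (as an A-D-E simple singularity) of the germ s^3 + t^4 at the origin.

E_{6}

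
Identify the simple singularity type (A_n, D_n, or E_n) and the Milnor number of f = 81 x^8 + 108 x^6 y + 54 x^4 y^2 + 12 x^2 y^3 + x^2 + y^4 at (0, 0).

Type A_3, Milnor number mu = 3.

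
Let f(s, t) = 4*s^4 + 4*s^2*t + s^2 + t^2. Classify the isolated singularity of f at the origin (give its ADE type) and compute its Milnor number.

Type A1, Milnor number mu = 1.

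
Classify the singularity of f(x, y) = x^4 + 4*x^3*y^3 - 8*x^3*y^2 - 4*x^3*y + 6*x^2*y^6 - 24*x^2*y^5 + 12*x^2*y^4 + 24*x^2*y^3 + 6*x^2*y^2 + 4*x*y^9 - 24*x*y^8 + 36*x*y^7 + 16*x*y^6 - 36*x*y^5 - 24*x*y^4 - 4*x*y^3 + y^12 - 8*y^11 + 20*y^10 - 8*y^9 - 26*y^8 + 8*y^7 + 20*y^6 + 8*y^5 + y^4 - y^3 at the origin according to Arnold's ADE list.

The Hessian of f at 0 is [[0, 0], [0, 0]] with rank 0, so corank 2. A Groebner basis of the Jacobian ideal J(f) in C{x,y} is {x^3 - 3*x^2*y, y^2}; counting standard monomials gives mu = 6. Corank 2; j^3 = -y^3 is a perfect cube, so E-series; the 4-jet and mu = 6 give E_6.

E_{6}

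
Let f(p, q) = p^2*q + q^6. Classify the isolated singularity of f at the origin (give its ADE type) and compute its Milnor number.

Type D_{7}, Milnor number mu = 7.

The Hessian of f at 0 is [[0, 0], [0, 0]] with rank 0, so corank 2. A Groebner basis of the Jacobian ideal J(f) in C{p,q} is {p^2/6 + q^5, p^3, p*q}; counting standard monomials gives mu = 7. Corank 2; j^3 = p^2*q has shape L^2 M (L != M), so D-series; mu = 7 gives D_7.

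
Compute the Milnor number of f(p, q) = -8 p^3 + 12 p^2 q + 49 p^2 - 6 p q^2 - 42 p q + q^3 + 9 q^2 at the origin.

2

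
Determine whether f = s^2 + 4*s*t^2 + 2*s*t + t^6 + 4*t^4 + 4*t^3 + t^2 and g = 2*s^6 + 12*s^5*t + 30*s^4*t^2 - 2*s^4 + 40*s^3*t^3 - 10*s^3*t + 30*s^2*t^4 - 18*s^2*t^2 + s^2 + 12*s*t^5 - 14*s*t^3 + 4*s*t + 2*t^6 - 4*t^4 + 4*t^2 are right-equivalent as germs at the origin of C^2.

The Hessian of f at 0 is [[2, 2], [2, 2]] with rank 1, so corank 1. A Groebner basis of the Jacobian ideal J(f) in C{s,t} is {s^3 + 3*s^2/2 + 5*s*t/2 - s/2 - t/2, s^2*t - s^2 - 3*s*t/2 + s/4 + t/4, s/2 + t^2 + t/2}; counting standard monomials gives mu = 5. Corank 1: A-series; mu = 5 gives A_5. The Hessian of g at 0 is [[2, 4], [4, 8]] with rank 1, so corank 1. A Groebner basis of the Jacobian ideal J(g) in C{s,t} is {s*t^2 - 2*s - 4*t, s + t^3 + 2*t, s^2 + 4*s*t + 4*t^2}; counting standard monomials gives mu = 5. Corank 1: A-series; mu = 5 gives A_5. Both have type A_5, hence right-equivalent.

Yes.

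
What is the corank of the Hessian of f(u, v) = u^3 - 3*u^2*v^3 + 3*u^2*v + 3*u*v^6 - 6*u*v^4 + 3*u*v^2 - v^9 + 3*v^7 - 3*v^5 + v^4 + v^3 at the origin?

Hessian at 0 has rank 0.

2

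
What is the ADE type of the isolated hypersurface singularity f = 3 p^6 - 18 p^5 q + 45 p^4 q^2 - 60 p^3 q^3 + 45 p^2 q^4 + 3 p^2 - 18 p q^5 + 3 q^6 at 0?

A5

The Hessian of f at 0 is [[6, 0], [0, 0]] with rank 1, so corank 1. A Groebner basis of the Jacobian ideal J(f) in C{p,q} is {q^5, p}; counting standard monomials gives mu = 5. Corank 1: A-series; mu = 5 gives A_5.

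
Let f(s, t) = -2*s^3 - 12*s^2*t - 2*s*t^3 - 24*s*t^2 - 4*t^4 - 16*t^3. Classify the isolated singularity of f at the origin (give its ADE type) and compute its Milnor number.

The Hessian of f at 0 is [[0, 0], [0, 0]] with rank 0, so corank 2. A Groebner basis of the Jacobian ideal J(f) in C{s,t} is {s^3 + 6*s^2*t + 48*s^2 + 192*s*t + 192*t^2, -6*s^2 + s*t^2 - 24*s*t - 24*t^2, 3*s^2 + 12*s*t + t^3 + 12*t^2}; counting standard monomials gives mu = 7. Corank 2; j^3 = -2*(s + 2*t)^3 is a perfect cube, so E-series; the 4-jet and mu = 7 give E_7.

Type E_{7}, Milnor number mu = 7.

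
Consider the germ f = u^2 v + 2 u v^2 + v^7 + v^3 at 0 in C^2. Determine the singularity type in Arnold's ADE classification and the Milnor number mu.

Type D8, Milnor number mu = 8.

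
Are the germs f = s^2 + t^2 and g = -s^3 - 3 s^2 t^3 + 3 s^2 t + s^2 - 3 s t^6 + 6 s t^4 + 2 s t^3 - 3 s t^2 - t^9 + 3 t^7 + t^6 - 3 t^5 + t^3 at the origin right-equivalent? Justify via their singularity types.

No.

The Hessian of f at 0 has rank 2. Corank 0: nondegenerate Morse point, so A_1. The Hessian of g at 0 has rank 1. Corank 1: A-series; mu = 2 gives A_2. f is A_1 but g is A_2, hence not right-equivalent.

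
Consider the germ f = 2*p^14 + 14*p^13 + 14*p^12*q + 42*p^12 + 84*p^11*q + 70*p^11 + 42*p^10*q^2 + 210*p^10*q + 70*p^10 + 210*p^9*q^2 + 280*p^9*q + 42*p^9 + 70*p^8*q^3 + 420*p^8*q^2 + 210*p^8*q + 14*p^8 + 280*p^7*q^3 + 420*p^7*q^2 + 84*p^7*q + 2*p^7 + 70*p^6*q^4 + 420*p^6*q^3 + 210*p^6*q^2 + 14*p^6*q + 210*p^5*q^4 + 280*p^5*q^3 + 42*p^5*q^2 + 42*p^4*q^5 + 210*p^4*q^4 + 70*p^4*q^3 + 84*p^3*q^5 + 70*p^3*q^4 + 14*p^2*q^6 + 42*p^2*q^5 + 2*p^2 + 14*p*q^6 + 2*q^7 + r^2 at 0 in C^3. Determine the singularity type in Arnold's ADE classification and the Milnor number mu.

Type A_{6}, Milnor number mu = 6.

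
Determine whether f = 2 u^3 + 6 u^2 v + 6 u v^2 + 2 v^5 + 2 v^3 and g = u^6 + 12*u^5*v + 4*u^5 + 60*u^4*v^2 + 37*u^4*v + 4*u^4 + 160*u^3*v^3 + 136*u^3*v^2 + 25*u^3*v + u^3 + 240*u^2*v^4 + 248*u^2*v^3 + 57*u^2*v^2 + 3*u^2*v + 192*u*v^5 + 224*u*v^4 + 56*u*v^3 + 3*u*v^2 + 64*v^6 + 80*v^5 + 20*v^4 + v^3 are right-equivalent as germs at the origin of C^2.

No.

The Hessian of f at 0 is [[0, 0], [0, 0]] with rank 0, so corank 2. A Groebner basis of the Jacobian ideal J(f) in C{u,v} is {v^4, u^2 + 2*u*v + v^2}; counting standard monomials gives mu = 8. Corank 2; j^3 = 2*(u + v)^3 is a perfect cube, so E-series; the 5-jet and mu = 8 give E_8. The Hessian of g at 0 is [[0, 0], [0, 0]] with rank 0, so corank 2. A Groebner basis of the Jacobian ideal J(g) in C{u,v} is {-3*u^2/5 - 6*u*v/5 + v^4 - v^3/5 - 3*v^2/5, u^3 + v^3, u^2*v - u^2/5 - 2*u*v/5 - 16*v^3/15 - v^2/5, u^2/5 + u*v^2 + 2*u*v/5 + 16*v^3/15 + v^2/5}; counting standard monomials gives mu = 7. Corank 2; j^3 = (u + v)^3 is a perfect cube, so E-series; the 4-jet and mu = 7 give E_7. f is E_8 but g is E_7, hence not right-equivalent.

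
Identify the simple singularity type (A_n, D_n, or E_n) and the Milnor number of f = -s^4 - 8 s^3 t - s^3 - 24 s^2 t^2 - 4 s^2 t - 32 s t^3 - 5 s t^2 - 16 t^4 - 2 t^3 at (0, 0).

Type D5, Milnor number mu = 5.

The Hessian of f at 0 has rank 0. Corank 2; j^3 = -(s + t)^2*(s + 2*t) has shape L^2 M (L != M), so D-series; mu = 5 gives D_5.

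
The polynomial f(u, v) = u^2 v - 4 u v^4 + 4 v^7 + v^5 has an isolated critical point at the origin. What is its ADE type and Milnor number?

The Hessian of f at 0 is [[0, 0], [0, 0]] with rank 0, so corank 2. A Groebner basis of the Jacobian ideal J(f) in C{u,v} is {-u*v/2 + v^4, u*v^2, u^2 + 5*u*v/2}; counting standard monomials gives mu = 6. Corank 2; j^3 = u^2*v has shape L^2 M (L != M), so D-series; mu = 6 gives D_6.

Type D6, Milnor number mu = 6.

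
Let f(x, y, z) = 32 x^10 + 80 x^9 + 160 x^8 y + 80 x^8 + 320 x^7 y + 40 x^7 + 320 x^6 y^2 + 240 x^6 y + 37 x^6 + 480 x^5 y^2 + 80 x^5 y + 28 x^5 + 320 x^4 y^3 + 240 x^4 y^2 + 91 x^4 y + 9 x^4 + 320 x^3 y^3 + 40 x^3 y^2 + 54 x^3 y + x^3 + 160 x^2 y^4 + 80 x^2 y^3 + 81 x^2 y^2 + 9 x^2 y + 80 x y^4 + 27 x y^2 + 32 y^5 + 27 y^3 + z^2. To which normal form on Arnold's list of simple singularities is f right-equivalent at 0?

E_{8}

The Hessian of f at 0 has rank 1. Corank 2; j^3 = (x + 3*y)^3 is a perfect cube, so E-series; the 5-jet and mu = 8 give E_8.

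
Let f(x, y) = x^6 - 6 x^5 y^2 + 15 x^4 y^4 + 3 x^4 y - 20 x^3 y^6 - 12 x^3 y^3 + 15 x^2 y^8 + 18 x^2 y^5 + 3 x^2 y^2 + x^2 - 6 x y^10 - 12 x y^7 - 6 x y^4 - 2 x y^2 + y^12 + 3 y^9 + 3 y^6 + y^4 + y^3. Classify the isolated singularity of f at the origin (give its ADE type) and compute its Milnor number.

Type A_2, Milnor number mu = 2.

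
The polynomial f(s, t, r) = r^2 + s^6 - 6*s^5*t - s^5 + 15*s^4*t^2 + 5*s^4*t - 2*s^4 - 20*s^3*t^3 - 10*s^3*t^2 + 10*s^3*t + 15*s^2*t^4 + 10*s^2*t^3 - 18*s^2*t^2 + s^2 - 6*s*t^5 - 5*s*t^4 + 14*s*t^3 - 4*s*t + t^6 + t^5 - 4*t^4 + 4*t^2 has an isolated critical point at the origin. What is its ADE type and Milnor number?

Type A_4, Milnor number mu = 4.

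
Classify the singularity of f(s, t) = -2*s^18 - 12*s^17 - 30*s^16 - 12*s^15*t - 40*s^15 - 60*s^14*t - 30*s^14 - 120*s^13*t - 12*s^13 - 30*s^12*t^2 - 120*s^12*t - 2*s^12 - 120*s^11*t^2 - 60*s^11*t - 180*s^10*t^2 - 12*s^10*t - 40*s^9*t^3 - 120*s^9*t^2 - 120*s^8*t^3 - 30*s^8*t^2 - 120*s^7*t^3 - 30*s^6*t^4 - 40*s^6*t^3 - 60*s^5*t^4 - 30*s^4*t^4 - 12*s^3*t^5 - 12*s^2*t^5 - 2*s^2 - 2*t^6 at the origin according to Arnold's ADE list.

A_{5}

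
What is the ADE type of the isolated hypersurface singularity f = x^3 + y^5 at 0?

The Hessian of f at 0 is [[0, 0], [0, 0]] with rank 0, so corank 2. A Groebner basis of the Jacobian ideal J(f) in C{x,y} is {y^4, x^2}; counting standard monomials gives mu = 8. Corank 2; j^3 = x^3 is a perfect cube, so E-series; the 5-jet and mu = 8 give E_8.

E_{8}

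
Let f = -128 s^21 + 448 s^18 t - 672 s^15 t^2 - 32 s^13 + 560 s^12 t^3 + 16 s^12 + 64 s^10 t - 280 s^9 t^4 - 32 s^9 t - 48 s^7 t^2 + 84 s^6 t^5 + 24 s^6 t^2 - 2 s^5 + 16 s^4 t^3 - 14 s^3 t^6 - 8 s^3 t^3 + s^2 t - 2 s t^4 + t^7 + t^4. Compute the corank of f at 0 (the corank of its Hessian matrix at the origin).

2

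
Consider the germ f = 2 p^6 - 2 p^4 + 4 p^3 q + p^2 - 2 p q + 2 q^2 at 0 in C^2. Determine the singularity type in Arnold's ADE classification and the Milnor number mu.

Type A_{1}, Milnor number mu = 1.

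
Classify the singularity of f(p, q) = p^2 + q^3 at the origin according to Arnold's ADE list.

A_2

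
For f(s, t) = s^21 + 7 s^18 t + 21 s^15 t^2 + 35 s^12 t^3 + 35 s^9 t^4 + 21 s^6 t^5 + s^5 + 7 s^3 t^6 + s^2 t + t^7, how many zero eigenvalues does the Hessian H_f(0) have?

The Hessian at 0 is [[0, 0], [0, 0]] of rank 0; hence corank 2.

2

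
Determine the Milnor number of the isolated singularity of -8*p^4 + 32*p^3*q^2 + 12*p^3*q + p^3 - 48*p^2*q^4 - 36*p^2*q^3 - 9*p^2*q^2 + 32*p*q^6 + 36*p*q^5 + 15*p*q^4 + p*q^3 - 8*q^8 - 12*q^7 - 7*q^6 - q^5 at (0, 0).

The Hessian of f at 0 has rank 0. Corank 2; j^3 = p^3 is a perfect cube, so E-series; the 4-jet and mu = 7 give E_7.

7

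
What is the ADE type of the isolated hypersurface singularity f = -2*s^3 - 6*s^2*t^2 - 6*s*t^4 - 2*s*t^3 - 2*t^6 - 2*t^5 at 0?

The Hessian of f at 0 is [[0, 0], [0, 0]] with rank 0, so corank 2. A Groebner basis of the Jacobian ideal J(f) in C{s,t} is {-s^2 + t^4 - t^3/3, s^3, s^2*t + s^2/3 + t^3/9, s^2 + s*t^2 + t^3/3}; counting standard monomials gives mu = 7. Corank 2; j^3 = -2*s^3 is a perfect cube, so E-series; the 4-jet and mu = 7 give E_7.

E_{7}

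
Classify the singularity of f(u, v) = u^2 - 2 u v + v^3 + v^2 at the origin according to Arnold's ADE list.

A_{2}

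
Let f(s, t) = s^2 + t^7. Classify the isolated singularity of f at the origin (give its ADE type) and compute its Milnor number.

Type A_{6}, Milnor number mu = 6.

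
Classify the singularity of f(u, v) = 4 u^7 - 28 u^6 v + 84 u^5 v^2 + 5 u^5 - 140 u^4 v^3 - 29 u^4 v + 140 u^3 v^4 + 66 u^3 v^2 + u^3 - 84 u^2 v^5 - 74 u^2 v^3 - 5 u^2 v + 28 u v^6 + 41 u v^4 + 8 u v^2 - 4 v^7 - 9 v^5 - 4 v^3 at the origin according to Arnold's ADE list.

D6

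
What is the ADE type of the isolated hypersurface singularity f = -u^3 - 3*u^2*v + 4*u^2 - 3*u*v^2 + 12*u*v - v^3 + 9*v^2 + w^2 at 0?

A_2

The Hessian of f at 0 has rank 2. Corank 1: A-series; mu = 2 gives A_2.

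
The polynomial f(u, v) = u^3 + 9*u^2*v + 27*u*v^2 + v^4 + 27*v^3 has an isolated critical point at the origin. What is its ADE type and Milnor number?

Type E6, Milnor number mu = 6.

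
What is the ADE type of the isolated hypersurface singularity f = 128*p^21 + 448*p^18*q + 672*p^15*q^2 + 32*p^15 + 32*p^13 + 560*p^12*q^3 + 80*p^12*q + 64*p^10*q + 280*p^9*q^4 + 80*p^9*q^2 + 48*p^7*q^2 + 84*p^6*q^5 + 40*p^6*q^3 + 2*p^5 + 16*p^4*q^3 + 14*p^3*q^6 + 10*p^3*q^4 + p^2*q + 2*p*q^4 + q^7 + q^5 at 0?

The Hessian of f at 0 is [[0, 0], [0, 0]] with rank 0, so corank 2. A Groebner basis of the Jacobian ideal J(f) in C{p,q} is {p*q + q^4, p*q^2, p^2 - 5*p*q}; counting standard monomials gives mu = 6. Corank 2; j^3 = p^2*q has shape L^2 M (L != M), so D-series; mu = 6 gives D_6.

D_{6}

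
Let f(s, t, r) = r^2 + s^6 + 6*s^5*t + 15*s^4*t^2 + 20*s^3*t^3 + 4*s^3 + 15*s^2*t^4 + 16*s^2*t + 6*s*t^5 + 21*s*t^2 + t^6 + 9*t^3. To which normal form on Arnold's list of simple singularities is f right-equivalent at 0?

D_{7}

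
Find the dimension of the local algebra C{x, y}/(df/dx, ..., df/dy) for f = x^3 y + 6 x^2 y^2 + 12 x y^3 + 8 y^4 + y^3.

7

The Hessian of f at 0 is [[0, 0], [0, 0]] with rank 0, so corank 2. A Groebner basis of the Jacobian ideal J(f) in C{x,y} is {x^3 - 12*x*y^2 + 3*y^2, x^2*y + 4*x*y^2, y^3}; counting standard monomials gives mu = 7. Corank 2; j^3 = y^3 is a perfect cube, so E-series; the 4-jet and mu = 7 give E_7.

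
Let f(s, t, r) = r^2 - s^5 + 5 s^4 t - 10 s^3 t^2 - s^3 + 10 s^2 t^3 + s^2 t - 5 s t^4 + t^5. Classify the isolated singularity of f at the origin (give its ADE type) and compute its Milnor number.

The Hessian of f at 0 has rank 1. Corank 2; j^3 = -s^2*(s - t) has shape L^2 M (L != M), so D-series; mu = 6 gives D_6.

Type D_6, Milnor number mu = 6.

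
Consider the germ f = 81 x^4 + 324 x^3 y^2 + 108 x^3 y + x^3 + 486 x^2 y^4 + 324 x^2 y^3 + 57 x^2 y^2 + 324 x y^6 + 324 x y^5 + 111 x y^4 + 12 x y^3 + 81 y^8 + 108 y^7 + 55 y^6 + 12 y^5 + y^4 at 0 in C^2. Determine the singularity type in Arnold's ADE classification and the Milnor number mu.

The Hessian of f at 0 is [[0, 0], [0, 0]] with rank 0, so corank 2. A Groebner basis of the Jacobian ideal J(f) in C{x,y} is {x^3, x^2*y, x^2/2 + x*y^2, -9*x^2/2 + y^3}; counting standard monomials gives mu = 6. Corank 2; j^3 = x^3 is a perfect cube, so E-series; the 4-jet and mu = 6 give E_6.

Type E6, Milnor number mu = 6.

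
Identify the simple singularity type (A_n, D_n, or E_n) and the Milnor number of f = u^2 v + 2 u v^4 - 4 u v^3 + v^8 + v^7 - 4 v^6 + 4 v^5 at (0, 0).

The Hessian of f at 0 has rank 0. Corank 2; j^3 = u^2*v has shape L^2 M (L != M), so D-series; mu = 9 gives D_9.

Type D9, Milnor number mu = 9.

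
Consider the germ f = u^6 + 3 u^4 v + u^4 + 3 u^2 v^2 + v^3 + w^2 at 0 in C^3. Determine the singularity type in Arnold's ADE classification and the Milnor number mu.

The Hessian of f at 0 has rank 1. Corank 2; j^3 = v^3 is a perfect cube, so E-series; the 4-jet and mu = 6 give E_6.

Type E_{6}, Milnor number mu = 6.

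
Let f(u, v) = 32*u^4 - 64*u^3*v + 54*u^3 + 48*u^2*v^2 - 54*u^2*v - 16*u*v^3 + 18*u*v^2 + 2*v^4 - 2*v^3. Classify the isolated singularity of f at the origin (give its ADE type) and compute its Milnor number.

The Hessian of f at 0 is [[0, 0], [0, 0]] with rank 0, so corank 2. A Groebner basis of the Jacobian ideal J(f) in C{u,v} is {v^4, u*v^2 - 7*v^3/18, u^2 - 2*u*v/3 + v^2/9}; counting standard monomials gives mu = 6. Corank 2; j^3 = 2*(3*u - v)^3 is a perfect cube, so E-series; the 4-jet and mu = 6 give E_6.

Type E6, Milnor number mu = 6.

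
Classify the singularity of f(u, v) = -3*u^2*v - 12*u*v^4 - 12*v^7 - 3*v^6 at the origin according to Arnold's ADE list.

The Hessian of f at 0 has rank 0. Corank 2; j^3 = -3*u^2*v has shape L^2 M (L != M), so D-series; mu = 7 gives D_7.

D_{7}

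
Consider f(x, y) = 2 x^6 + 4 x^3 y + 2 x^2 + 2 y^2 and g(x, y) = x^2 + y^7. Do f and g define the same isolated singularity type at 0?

The Hessian of f at 0 has rank 2. Corank 0: nondegenerate Morse point, so A_1. The Hessian of g at 0 has rank 1. Corank 1: A-series; mu = 6 gives A_6. f is A_1 but g is A_6, hence not right-equivalent.

No.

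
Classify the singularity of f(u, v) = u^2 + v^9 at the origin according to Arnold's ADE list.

A_{8}

The Hessian of f at 0 is [[2, 0], [0, 0]] with rank 1, so corank 1. A Groebner basis of the Jacobian ideal J(f) in C{u,v} is {v^8, u}; counting standard monomials gives mu = 8. Corank 1: A-series; mu = 8 gives A_8.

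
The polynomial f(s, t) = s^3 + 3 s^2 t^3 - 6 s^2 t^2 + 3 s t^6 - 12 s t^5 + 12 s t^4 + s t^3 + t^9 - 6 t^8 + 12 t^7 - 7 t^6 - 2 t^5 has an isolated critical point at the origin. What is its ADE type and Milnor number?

Type E7, Milnor number mu = 7.

The Hessian of f at 0 has rank 0. Corank 2; j^3 = s^3 is a perfect cube, so E-series; the 4-jet and mu = 7 give E_7.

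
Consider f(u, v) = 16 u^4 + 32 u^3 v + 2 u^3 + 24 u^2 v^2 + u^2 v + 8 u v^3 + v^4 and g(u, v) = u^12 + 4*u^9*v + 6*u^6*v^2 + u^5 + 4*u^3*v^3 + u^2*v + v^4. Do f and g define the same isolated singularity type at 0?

The Hessian of f at 0 is [[0, 0], [0, 0]] with rank 0, so corank 2. A Groebner basis of the Jacobian ideal J(f) in C{u,v} is {u*v^2, -u*v/8 + v^3, u^2 + u*v/2}; counting standard monomials gives mu = 5. Corank 2; j^3 = u^2*(2*u + v) has shape L^2 M (L != M), so D-series; mu = 5 gives D_5. The Hessian of g at 0 is [[0, 0], [0, 0]] with rank 0, so corank 2. A Groebner basis of the Jacobian ideal J(g) in C{u,v} is {u^3, u^2/4 + v^3, u*v}; counting standard monomials gives mu = 5. Corank 2; j^3 = u^2*v has shape L^2 M (L != M), so D-series; mu = 5 gives D_5. Both have type D_5, hence right-equivalent.

Yes.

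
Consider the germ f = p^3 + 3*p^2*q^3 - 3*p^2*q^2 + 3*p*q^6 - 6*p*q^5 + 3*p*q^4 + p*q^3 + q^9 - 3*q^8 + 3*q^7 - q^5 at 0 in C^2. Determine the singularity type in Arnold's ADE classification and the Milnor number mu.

Type E7, Milnor number mu = 7.

The Hessian of f at 0 has rank 0. Corank 2; j^3 = p^3 is a perfect cube, so E-series; the 4-jet and mu = 7 give E_7.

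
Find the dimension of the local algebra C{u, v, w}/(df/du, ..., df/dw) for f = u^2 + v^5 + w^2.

4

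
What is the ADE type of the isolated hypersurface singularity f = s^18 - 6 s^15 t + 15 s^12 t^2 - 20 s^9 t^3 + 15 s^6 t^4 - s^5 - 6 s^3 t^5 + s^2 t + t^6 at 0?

D_{7}

The Hessian of f at 0 is [[0, 0], [0, 0]] with rank 0, so corank 2. A Groebner basis of the Jacobian ideal J(f) in C{s,t} is {s^2/6 + t^5, s^3, s*t}; counting standard monomials gives mu = 7. Corank 2; j^3 = s^2*t has shape L^2 M (L != M), so D-series; mu = 7 gives D_7.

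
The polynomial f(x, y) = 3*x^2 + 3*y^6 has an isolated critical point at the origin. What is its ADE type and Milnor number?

The Hessian of f at 0 is [[6, 0], [0, 0]] with rank 1, so corank 1. A Groebner basis of the Jacobian ideal J(f) in C{x,y} is {y^5, x}; counting standard monomials gives mu = 5. Corank 1: A-series; mu = 5 gives A_5.

Type A5, Milnor number mu = 5.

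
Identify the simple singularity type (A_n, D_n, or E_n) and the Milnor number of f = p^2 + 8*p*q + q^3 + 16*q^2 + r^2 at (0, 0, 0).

The Hessian of f at 0 is [[2, 8, 0], [8, 32, 0], [0, 0, 2]] with rank 2, so corank 1. A Groebner basis of the Jacobian ideal J(f) in C{p,q,r} is {q^2, p + 4*q, r}; counting standard monomials gives mu = 2. Corank 1: A-series; mu = 2 gives A_2.

Type A_{2}, Milnor number mu = 2.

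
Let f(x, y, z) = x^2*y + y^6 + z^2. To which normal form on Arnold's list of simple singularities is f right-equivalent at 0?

D7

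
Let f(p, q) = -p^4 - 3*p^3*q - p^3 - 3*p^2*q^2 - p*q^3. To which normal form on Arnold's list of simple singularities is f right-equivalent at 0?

The Hessian of f at 0 has rank 0. Corank 2; j^3 = -p^3 is a perfect cube, so E-series; the 4-jet and mu = 7 give E_7.

E7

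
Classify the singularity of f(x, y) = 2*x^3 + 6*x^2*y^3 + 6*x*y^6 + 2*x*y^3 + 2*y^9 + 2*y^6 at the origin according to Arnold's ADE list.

E_{7}

The Hessian of f at 0 has rank 0. Corank 2; j^3 = 2*x^3 is a perfect cube, so E-series; the 4-jet and mu = 7 give E_7.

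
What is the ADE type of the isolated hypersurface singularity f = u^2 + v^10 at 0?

A_{9}

The Hessian of f at 0 has rank 1. Corank 1: A-series; mu = 9 gives A_9.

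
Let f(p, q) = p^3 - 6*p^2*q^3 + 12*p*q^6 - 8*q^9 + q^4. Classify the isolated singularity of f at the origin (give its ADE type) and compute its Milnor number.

Type E6, Milnor number mu = 6.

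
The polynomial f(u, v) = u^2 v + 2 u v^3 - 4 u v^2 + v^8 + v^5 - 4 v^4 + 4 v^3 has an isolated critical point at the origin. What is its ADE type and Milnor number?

Type D9, Milnor number mu = 9.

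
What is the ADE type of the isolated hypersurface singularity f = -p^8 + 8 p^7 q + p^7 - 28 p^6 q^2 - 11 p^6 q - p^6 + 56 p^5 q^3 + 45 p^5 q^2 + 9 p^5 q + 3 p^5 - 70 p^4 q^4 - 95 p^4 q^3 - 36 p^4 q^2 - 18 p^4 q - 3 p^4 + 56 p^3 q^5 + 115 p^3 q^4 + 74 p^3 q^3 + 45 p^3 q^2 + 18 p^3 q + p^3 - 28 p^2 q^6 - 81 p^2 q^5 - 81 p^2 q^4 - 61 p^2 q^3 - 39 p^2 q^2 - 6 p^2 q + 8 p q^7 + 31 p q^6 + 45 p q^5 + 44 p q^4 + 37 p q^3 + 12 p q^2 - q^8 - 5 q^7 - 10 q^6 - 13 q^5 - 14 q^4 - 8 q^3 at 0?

The Hessian of f at 0 is [[0, 0], [0, 0]] with rank 0, so corank 2. A Groebner basis of the Jacobian ideal J(f) in C{p,q} is {3*p^2/4 - 3*p*q + q^4 + q^3/4 + 3*q^2, p^3 + 15*p^2/2 - 30*p*q - 11*q^3/2 + 30*q^2, p^2*q + 11*p^2/4 - 11*p*q - 37*q^3/12 + 11*q^2, 3*p^2/4 + p*q^2 - 3*p*q - 7*q^3/4 + 3*q^2}; counting standard monomials gives mu = 7. Corank 2; j^3 = (p - 2*q)^3 is a perfect cube, so E-series; the 4-jet and mu = 7 give E_7.

E_7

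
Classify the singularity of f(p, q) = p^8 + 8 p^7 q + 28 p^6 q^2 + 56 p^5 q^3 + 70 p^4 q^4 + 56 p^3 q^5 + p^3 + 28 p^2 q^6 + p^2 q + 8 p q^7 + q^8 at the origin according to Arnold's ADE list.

D9

The Hessian of f at 0 is [[0, 0], [0, 0]] with rank 0, so corank 2. A Groebner basis of the Jacobian ideal J(f) in C{p,q} is {-p*q/8 + q^7, p*q^2, p^2 + p*q}; counting standard monomials gives mu = 9. Corank 2; j^3 = p^2*(p + q) has shape L^2 M (L != M), so D-series; mu = 9 gives D_9.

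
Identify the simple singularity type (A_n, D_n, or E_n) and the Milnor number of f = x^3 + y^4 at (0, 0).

The Hessian of f at 0 has rank 0. Corank 2; j^3 = x^3 is a perfect cube, so E-series; the 4-jet and mu = 6 give E_6.

Type E6, Milnor number mu = 6.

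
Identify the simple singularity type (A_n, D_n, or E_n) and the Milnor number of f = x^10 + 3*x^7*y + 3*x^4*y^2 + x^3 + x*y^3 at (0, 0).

Type E_7, Milnor number mu = 7.

The Hessian of f at 0 is [[0, 0], [0, 0]] with rank 0, so corank 2. A Groebner basis of the Jacobian ideal J(f) in C{x,y} is {x^3, x*y^2, 3*x^2 + y^3}; counting standard monomials gives mu = 7. Corank 2; j^3 = x^3 is a perfect cube, so E-series; the 4-jet and mu = 7 give E_7.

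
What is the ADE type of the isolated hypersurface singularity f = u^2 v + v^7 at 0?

D8

The Hessian of f at 0 has rank 0. Corank 2; j^3 = u^2*v has shape L^2 M (L != M), so D-series; mu = 8 gives D_8.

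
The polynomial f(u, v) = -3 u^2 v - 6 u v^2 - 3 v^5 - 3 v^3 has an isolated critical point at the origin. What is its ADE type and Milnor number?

The Hessian of f at 0 is [[0, 0], [0, 0]] with rank 0, so corank 2. A Groebner basis of the Jacobian ideal J(f) in C{u,v} is {u^2/5 + v^4 - v^2/5, u^3 + v^3, u*v + v^2}; counting standard monomials gives mu = 6. Corank 2; j^3 = -3*v*(u + v)^2 has shape L^2 M (L != M), so D-series; mu = 6 gives D_6.

Type D_{6}, Milnor number mu = 6.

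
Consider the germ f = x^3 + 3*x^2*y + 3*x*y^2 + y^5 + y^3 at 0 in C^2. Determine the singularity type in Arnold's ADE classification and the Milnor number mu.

The Hessian of f at 0 is [[0, 0], [0, 0]] with rank 0, so corank 2. A Groebner basis of the Jacobian ideal J(f) in C{x,y} is {y^4, x^2 + 2*x*y + y^2}; counting standard monomials gives mu = 8. Corank 2; j^3 = (x + y)^3 is a perfect cube, so E-series; the 5-jet and mu = 8 give E_8.

Type E_{8}, Milnor number mu = 8.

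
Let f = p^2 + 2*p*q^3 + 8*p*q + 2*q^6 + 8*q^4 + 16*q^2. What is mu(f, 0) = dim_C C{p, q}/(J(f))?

5

The Hessian of f at 0 has rank 1. Corank 1: A-series; mu = 5 gives A_5.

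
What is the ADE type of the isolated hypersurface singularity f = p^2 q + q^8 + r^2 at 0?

The Hessian of f at 0 is [[0, 0, 0], [0, 0, 0], [0, 0, 2]] with rank 1, so corank 2. A Groebner basis of the Jacobian ideal J(f) in C{p,q,r} is {p^2/8 + q^7, p^3, p*q, r}; counting standard monomials gives mu = 9. Corank 2; j^3 = p^2*q has shape L^2 M (L != M), so D-series; mu = 9 gives D_9.

D9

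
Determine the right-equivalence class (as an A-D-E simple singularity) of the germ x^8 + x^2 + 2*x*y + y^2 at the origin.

The Hessian of f at 0 is [[2, 2], [2, 2]] with rank 1, so corank 1. A Groebner basis of the Jacobian ideal J(f) in C{x,y} is {y^7, x + y}; counting standard monomials gives mu = 7. Corank 1: A-series; mu = 7 gives A_7.

A7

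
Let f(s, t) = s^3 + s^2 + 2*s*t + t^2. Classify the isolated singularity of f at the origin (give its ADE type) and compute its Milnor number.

Type A2, Milnor number mu = 2.

The Hessian of f at 0 is [[2, 2], [2, 2]] with rank 1, so corank 1. A Groebner basis of the Jacobian ideal J(f) in C{s,t} is {t^2, s + t}; counting standard monomials gives mu = 2. Corank 1: A-series; mu = 2 gives A_2.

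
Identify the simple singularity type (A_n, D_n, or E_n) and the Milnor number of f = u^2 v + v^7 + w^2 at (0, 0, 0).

Type D_{8}, Milnor number mu = 8.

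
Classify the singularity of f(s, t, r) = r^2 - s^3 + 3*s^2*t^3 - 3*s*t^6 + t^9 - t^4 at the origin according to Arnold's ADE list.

The Hessian of f at 0 has rank 1. Corank 2; j^3 = -s^3 is a perfect cube, so E-series; the 4-jet and mu = 6 give E_6.

E6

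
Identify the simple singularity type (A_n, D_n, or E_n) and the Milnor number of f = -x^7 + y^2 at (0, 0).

Type A6, Milnor number mu = 6.

The Hessian of f at 0 is [[0, 0], [0, 2]] with rank 1, so corank 1. A Groebner basis of the Jacobian ideal J(f) in C{x,y} is {x^6, y}; counting standard monomials gives mu = 6. Corank 1: A-series; mu = 6 gives A_6.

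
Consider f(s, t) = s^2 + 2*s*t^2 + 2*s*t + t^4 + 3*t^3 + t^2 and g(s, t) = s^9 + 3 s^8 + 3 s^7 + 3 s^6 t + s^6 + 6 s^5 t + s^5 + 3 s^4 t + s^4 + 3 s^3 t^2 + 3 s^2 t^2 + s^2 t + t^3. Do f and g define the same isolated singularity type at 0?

The Hessian of f at 0 has rank 1. Corank 1: A-series; mu = 2 gives A_2. The Hessian of g at 0 has rank 0. Corank 2; j^3 = t*(s^2 + t^2) splits into three distinct lines over C (the quadratic factor has nonzero discriminant), so D_4. f is A_2 but g is D_4, hence not right-equivalent.

No.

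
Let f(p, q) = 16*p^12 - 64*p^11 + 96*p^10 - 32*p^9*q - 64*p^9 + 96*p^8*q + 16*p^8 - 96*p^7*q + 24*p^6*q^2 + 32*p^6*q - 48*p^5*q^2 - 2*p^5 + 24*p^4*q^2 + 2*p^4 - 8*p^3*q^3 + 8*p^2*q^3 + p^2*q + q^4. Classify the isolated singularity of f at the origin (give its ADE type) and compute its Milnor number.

Type D_{5}, Milnor number mu = 5.

The Hessian of f at 0 has rank 0. Corank 2; j^3 = p^2*q has shape L^2 M (L != M), so D-series; mu = 5 gives D_5.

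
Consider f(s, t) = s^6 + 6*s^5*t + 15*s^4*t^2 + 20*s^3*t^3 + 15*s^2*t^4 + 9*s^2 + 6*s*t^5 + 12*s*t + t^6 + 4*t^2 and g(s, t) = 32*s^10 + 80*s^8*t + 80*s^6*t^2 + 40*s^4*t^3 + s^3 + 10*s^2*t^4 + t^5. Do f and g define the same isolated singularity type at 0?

No.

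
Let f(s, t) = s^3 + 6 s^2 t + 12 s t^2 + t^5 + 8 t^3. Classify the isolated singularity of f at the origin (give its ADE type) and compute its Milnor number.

Type E_{8}, Milnor number mu = 8.

The Hessian of f at 0 is [[0, 0], [0, 0]] with rank 0, so corank 2. A Groebner basis of the Jacobian ideal J(f) in C{s,t} is {t^4, s^2 + 4*s*t + 4*t^2}; counting standard monomials gives mu = 8. Corank 2; j^3 = (s + 2*t)^3 is a perfect cube, so E-series; the 5-jet and mu = 8 give E_8.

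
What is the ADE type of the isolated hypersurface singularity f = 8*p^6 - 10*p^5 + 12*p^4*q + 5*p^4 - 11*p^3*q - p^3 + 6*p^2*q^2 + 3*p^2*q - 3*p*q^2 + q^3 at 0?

E7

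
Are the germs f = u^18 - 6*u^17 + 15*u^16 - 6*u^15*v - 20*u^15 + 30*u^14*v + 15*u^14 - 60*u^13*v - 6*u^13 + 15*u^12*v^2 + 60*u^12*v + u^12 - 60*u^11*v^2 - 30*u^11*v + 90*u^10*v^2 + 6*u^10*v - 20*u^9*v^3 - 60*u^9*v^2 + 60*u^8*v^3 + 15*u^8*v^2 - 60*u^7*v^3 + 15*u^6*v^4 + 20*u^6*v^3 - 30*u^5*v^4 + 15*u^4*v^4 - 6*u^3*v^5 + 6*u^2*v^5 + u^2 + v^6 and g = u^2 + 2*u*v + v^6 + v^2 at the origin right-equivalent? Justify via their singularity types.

The Hessian of f at 0 is [[2, 0], [0, 0]] with rank 1, so corank 1. A Groebner basis of the Jacobian ideal J(f) in C{u,v} is {v^5, u}; counting standard monomials gives mu = 5. Corank 1: A-series; mu = 5 gives A_5. The Hessian of g at 0 is [[2, 2], [2, 2]] with rank 1, so corank 1. A Groebner basis of the Jacobian ideal J(g) in C{u,v} is {v^5, u + v}; counting standard monomials gives mu = 5. Corank 1: A-series; mu = 5 gives A_5. Both have type A_5, hence right-equivalent.

Yes.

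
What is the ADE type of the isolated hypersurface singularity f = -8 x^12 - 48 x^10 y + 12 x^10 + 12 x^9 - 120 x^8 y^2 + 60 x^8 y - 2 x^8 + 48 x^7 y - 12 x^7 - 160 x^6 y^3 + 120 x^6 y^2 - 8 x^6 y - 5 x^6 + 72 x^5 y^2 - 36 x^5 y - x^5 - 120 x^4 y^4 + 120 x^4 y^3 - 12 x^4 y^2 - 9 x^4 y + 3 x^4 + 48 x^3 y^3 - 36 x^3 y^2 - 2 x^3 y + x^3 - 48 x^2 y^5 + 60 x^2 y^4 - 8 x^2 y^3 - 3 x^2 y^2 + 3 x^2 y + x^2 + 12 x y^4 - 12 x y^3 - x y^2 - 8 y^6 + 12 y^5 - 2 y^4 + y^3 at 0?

A_2

The Hessian of f at 0 has rank 1. Corank 1: A-series; mu = 2 gives A_2.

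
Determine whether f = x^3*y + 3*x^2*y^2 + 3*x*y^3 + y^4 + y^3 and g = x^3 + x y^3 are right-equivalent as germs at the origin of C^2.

Yes.

The Hessian of f at 0 has rank 0. Corank 2; j^3 = y^3 is a perfect cube, so E-series; the 4-jet and mu = 7 give E_7. The Hessian of g at 0 has rank 0. Corank 2; j^3 = x^3 is a perfect cube, so E-series; the 4-jet and mu = 7 give E_7. Both have type E_7, hence right-equivalent.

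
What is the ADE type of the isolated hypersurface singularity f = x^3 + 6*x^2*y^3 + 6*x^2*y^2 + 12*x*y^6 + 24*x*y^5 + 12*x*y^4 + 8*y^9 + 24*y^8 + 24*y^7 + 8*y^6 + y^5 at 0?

The Hessian of f at 0 is [[0, 0], [0, 0]] with rank 0, so corank 2. A Groebner basis of the Jacobian ideal J(f) in C{x,y} is {x^2/4 + x*y^3 + x*y^2, y^4, x^3, x^2*y - x^2 - 4*x*y^2}; counting standard monomials gives mu = 8. Corank 2; j^3 = x^3 is a perfect cube, so E-series; the 5-jet and mu = 8 give E_8.

E8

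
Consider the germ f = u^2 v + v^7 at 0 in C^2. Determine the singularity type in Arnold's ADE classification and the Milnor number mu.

Type D_8, Milnor number mu = 8.

The Hessian of f at 0 has rank 0. Corank 2; j^3 = u^2*v has shape L^2 M (L != M), so D-series; mu = 8 gives D_8.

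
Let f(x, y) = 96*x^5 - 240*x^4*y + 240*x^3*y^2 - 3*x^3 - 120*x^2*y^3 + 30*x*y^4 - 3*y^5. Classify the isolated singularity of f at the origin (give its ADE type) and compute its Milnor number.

The Hessian of f at 0 has rank 0. Corank 2; j^3 = -3*x^3 is a perfect cube, so E-series; the 5-jet and mu = 8 give E_8.

Type E8, Milnor number mu = 8.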